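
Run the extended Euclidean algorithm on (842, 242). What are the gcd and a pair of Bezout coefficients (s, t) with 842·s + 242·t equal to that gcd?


Euclidean algorithm on (842, 242) — divide until remainder is 0:
  842 = 3 · 242 + 116
  242 = 2 · 116 + 10
  116 = 11 · 10 + 6
  10 = 1 · 6 + 4
  6 = 1 · 4 + 2
  4 = 2 · 2 + 0
gcd(842, 242) = 2.
Track Bezout coefficients alongside the remainders: start with r₀ = 842 = a·1 + b·0 (s = 1, t = 0) and r₁ = 242 = a·0 + b·1 (s = 0, t = 1); each new remainder r_{k+1} = r_{k-1} − q_k·r_k inherits s_{k+1} = s_{k-1} − q_k·s_k, t_{k+1} = t_{k-1} − q_k·t_k, so r_k = a·s_k + b·t_k at every step:
  q = 3: r = 116, s = 1 − 3·0 = 1, t = 0 − 3·1 = -3  (check: 842·1 + 242·(-3) = 116)
  q = 2: r = 10, s = 0 − 2·1 = -2, t = 1 − 2·(-3) = 7  (check: 842·(-2) + 242·7 = 10)
  q = 11: r = 6, s = 1 − 11·(-2) = 23, t = -3 − 11·7 = -80  (check: 842·23 + 242·(-80) = 6)
  q = 1: r = 4, s = -2 − 1·23 = -25, t = 7 − 1·(-80) = 87  (check: 842·(-25) + 242·87 = 4)
  q = 1: r = 2, s = 23 − 1·(-25) = 48, t = -80 − 1·87 = -167  (check: 842·48 + 242·(-167) = 2)
The row with r = 2 (the gcd) gives the Bezout coefficients s = 48, t = -167.
Result: 842 · (48) + 242 · (-167) = 2.

gcd(842, 242) = 2; s = 48, t = -167 (check: 842·48 + 242·(-167) = 2).


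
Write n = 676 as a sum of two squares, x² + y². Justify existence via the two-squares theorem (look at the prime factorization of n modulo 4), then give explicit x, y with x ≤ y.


Step 1: Factor n = 676 = 2^2 · 13^2.
Step 2: Check the mod-4 condition on each prime factor: 2 = 2 (special); 13 ≡ 1 (mod 4), exponent 2.
All primes ≡ 3 (mod 4) appear to even exponent (or don't appear), so by the two-squares theorem n IS expressible as a sum of two squares.
Step 3: Build a representation. Group n = k² · m with k = 2 and m = 13 · 13 = 169 (a product of primes ≡ 1 (mod 4)); a representation of m scales to one of n via (k·x)² + (k·y)² = k²(x² + y²). Each prime p ≡ 1 (mod 4) is itself a sum of two squares; find a² by testing p − a² for a perfect square:
  13: 13 − 1² = 12, 13 − 2² = 9 = 3² ⇒ 13 = 2² + 3².
  Combine using the Brahmagupta–Fibonacci identity (a² + b²)(c² + d²) = (ac − bd)² + (ad + bc)² = (ac + bd)² + (ad − bc)²:
  13 · 13 = 169: from (2² + 3²)(2² + 3²), take (2·2 − 3·3, 2·3 + 3·2) = (4 − 9, 6 + 6) = (-5, 12); dropping signs (only squares matter) gives (5, 12); check 5² + 12² = 25 + 144 = 169 ✓.
  Scale by k = 2: (2·5, 2·12) = (10, 24).
Step 4: Order so x ≤ y and verify: 10² + 24² = 100 + 576 = 676 = n. ✓

n = 676 = 10² + 24² (one valid representation with x ≤ y).


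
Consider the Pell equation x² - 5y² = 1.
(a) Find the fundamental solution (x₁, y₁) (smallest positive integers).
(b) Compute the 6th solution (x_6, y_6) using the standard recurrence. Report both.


Step 1: Find the fundamental solution (x₁, y₁) of x² - 5y² = 1.
  Expand √5 as a continued fraction. a₀ = ⌊√5⌋ = 2; iterate m_{k+1} = d_k·a_k − m_k, d_{k+1} = (5 − m_{k+1}²)/d_k, a_{k+1} = ⌊(a₀ + m_{k+1})/d_{k+1}⌋ (starting m₀ = 0, d₀ = 1), with convergents p_k = a_k·p_{k-1} + p_{k-2}, q_k = a_k·q_{k-1} + q_{k-2} (p₋₁ = 1, q₋₁ = 0):
  k = 0: a₀ = 2; p₀/q₀ = 2/1; p₀² − 5·q₀² = 4 − 5 = -1.
  k = 1: m = 2, d = 1, a = ⌊(2 + 2)/1⌋ = 4; p/q = (4·2 + 1)/(4·1 + 0) = 9/4; p² − 5·q² = 81 − 80 = 1.
  The first convergent with p² − 5·q² = 1 gives the fundamental solution (x₁, y₁) = (9, 4).
Step 2: Apply the recurrence (x_{n+1}, y_{n+1}) = (x₁x_n + 5y₁y_n, x₁y_n + y₁x_n) repeatedly.
  From (x_1, y_1) = (9, 4): x_2 = 9·9 + 5·4·4 = 161; y_2 = 9·4 + 4·9 = 72.
  From (x_2, y_2) = (161, 72): x_3 = 9·161 + 5·4·72 = 2889; y_3 = 9·72 + 4·161 = 1292.
  From (x_3, y_3) = (2889, 1292): x_4 = 9·2889 + 5·4·1292 = 51841; y_4 = 9·1292 + 4·2889 = 23184.
  From (x_4, y_4) = (51841, 23184): x_5 = 9·51841 + 5·4·23184 = 930249; y_5 = 9·23184 + 4·51841 = 416020.
  From (x_5, y_5) = (930249, 416020): x_6 = 9·930249 + 5·4·416020 = 16692641; y_6 = 9·416020 + 4·930249 = 7465176.
Step 3: Verify x_6² - 5·y_6² = 278644263554881 - 278644263554880 = 1 (should be 1). ✓

(x_1, y_1) = (9, 4); (x_6, y_6) = (16692641, 7465176).


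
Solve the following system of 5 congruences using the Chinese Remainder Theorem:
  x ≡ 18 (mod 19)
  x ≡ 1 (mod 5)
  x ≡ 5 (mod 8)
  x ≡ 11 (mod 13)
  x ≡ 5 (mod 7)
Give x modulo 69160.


Product of moduli M = 19 · 5 · 8 · 13 · 7 = 69160.
Merge one congruence at a time:
  Start: x ≡ 18 (mod 19).
  Combine with x ≡ 1 (mod 5); new modulus lcm = 95.
    Write x = 18 + 19·t and substitute into x ≡ 1 (mod 5): 19·t ≡ 1 − 18 = -17 (mod 5).
    Reduce coefficients mod 5: 4·t ≡ 3 (mod 5).
    The inverse of 4 mod 5 is 4 (since 4·4 = 16 = 3·5 + 1), so t ≡ 4·3 = 12 ≡ 2 (mod 5).
    Then x = 18 + 19·2 = 56, valid modulo lcm(19, 5) = 95: x ≡ 56 (mod 95).
  Combine with x ≡ 5 (mod 8); new modulus lcm = 760.
    Write x = 56 + 95·t and substitute into x ≡ 5 (mod 8): 95·t ≡ 5 − 56 = -51 (mod 8).
    Reduce coefficients mod 8: 7·t ≡ 5 (mod 8).
    The inverse of 7 mod 8 is 7 (since 7·7 = 49 = 6·8 + 1), so t ≡ 7·5 = 35 ≡ 3 (mod 8).
    Then x = 56 + 95·3 = 341, valid modulo lcm(95, 8) = 760: x ≡ 341 (mod 760).
  Combine with x ≡ 11 (mod 13); new modulus lcm = 9880.
    Write x = 341 + 760·t and substitute into x ≡ 11 (mod 13): 760·t ≡ 11 − 341 = -330 (mod 13).
    Reduce coefficients mod 13: 6·t ≡ 8 (mod 13).
    The inverse of 6 mod 13 is 11 (since 6·11 = 66 = 5·13 + 1), so t ≡ 11·8 = 88 ≡ 10 (mod 13).
    Then x = 341 + 760·10 = 7941, valid modulo lcm(760, 13) = 9880: x ≡ 7941 (mod 9880).
  Combine with x ≡ 5 (mod 7); new modulus lcm = 69160.
    Write x = 7941 + 9880·t and substitute into x ≡ 5 (mod 7): 9880·t ≡ 5 − 7941 = -7936 (mod 7).
    Reduce coefficients mod 7: 3·t ≡ 2 (mod 7).
    The inverse of 3 mod 7 is 5 (since 3·5 = 15 = 2·7 + 1), so t ≡ 5·2 = 10 ≡ 3 (mod 7).
    Then x = 7941 + 9880·3 = 37581, valid modulo lcm(9880, 7) = 69160: x ≡ 37581 (mod 69160).
Verify against each original: 37581 mod 19 = 18, 37581 mod 5 = 1, 37581 mod 8 = 5, 37581 mod 13 = 11, 37581 mod 7 = 5.

x ≡ 37581 (mod 69160).


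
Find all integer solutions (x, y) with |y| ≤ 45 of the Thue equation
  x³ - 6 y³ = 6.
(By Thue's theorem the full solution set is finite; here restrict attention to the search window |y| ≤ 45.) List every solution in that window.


The equation is x³ - 6y³ = 6. For fixed y, x³ = 6·y³ + 6, so a solution requires the RHS to be a perfect cube.
Strategy: iterate y from -45 to 45, compute RHS = 6·y³ + 6, and check whether it is a (positive or negative) perfect cube.
Check small values of y:
  y = 0: RHS = 6 is not a perfect cube.
  y = 1: RHS = 12 is not a perfect cube.
  y = -1: RHS = 0 = (0)³ ⇒ x = 0 works.
  y = 2: RHS = 54 is not a perfect cube.
  y = -2: RHS = -42 is not a perfect cube.
  y = 3: RHS = 168 is not a perfect cube.
  y = -3: RHS = -156 is not a perfect cube.
Continuing the search up to |y| = 45 finds no further solutions beyond those listed.
Collected solutions: (0, -1).

Solutions (with |y| ≤ 45): (0, -1).


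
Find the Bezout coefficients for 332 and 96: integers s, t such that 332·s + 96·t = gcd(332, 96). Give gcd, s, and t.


Euclidean algorithm on (332, 96) — divide until remainder is 0:
  332 = 3 · 96 + 44
  96 = 2 · 44 + 8
  44 = 5 · 8 + 4
  8 = 2 · 4 + 0
gcd(332, 96) = 4.
Track Bezout coefficients alongside the remainders: start with r₀ = 332 = a·1 + b·0 (s = 1, t = 0) and r₁ = 96 = a·0 + b·1 (s = 0, t = 1); each new remainder r_{k+1} = r_{k-1} − q_k·r_k inherits s_{k+1} = s_{k-1} − q_k·s_k, t_{k+1} = t_{k-1} − q_k·t_k, so r_k = a·s_k + b·t_k at every step:
  q = 3: r = 44, s = 1 − 3·0 = 1, t = 0 − 3·1 = -3  (check: 332·1 + 96·(-3) = 44)
  q = 2: r = 8, s = 0 − 2·1 = -2, t = 1 − 2·(-3) = 7  (check: 332·(-2) + 96·7 = 8)
  q = 5: r = 4, s = 1 − 5·(-2) = 11, t = -3 − 5·7 = -38  (check: 332·11 + 96·(-38) = 4)
The row with r = 4 (the gcd) gives the Bezout coefficients s = 11, t = -38.
Result: 332 · (11) + 96 · (-38) = 4.

gcd(332, 96) = 4; s = 11, t = -38 (check: 332·11 + 96·(-38) = 4).


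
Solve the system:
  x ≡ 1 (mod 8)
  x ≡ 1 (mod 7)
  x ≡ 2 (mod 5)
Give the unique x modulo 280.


Moduli 8, 7, 5 are pairwise coprime; by CRT there is a unique solution modulo M = 8 · 7 · 5 = 280.
Solve pairwise, accumulating the modulus:
  Start with x ≡ 1 (mod 8).
  Combine with x ≡ 1 (mod 7): since gcd(8, 7) = 1, we get a unique residue mod 56.
    Write x = 1 + 8·t and substitute into x ≡ 1 (mod 7): 8·t ≡ 1 − 1 = 0 (mod 7).
    Reduce coefficients mod 7: 1·t ≡ 0 (mod 7).
    So t ≡ 0 (mod 7).
    Then x = 1 + 8·0 = 1, valid modulo lcm(8, 7) = 56: x ≡ 1 (mod 56).
  Combine with x ≡ 2 (mod 5): since gcd(56, 5) = 1, we get a unique residue mod 280.
    Write x = 1 + 56·t and substitute into x ≡ 2 (mod 5): 56·t ≡ 2 − 1 = 1 (mod 5).
    Reduce coefficients mod 5: 1·t ≡ 1 (mod 5).
    So t ≡ 1 (mod 5).
    Then x = 1 + 56·1 = 57, valid modulo lcm(56, 5) = 280: x ≡ 57 (mod 280).
Verify: 57 mod 8 = 1 ✓, 57 mod 7 = 1 ✓, 57 mod 5 = 2 ✓.

x ≡ 57 (mod 280).


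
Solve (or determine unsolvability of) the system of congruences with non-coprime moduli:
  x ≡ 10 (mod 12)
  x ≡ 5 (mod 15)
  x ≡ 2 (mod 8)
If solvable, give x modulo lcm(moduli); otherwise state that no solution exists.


Moduli 12, 15, 8 are not pairwise coprime, so CRT works modulo lcm(m_i) when all pairwise compatibility conditions hold.
Pairwise compatibility: gcd(m_i, m_j) must divide a_i - a_j for every pair.
Merge one congruence at a time:
  Start: x ≡ 10 (mod 12).
  Combine with x ≡ 5 (mod 15): gcd(12, 15) = 3, and 5 - 10 = -5 is NOT divisible by 3.
    ⇒ system is inconsistent (no integer solution).

No solution (the system is inconsistent).


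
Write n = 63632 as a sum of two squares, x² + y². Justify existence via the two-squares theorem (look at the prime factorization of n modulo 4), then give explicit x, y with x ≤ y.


Step 1: Factor n = 63632 = 2^4 · 41 · 97.
Step 2: Check the mod-4 condition on each prime factor: 2 = 2 (special); 41 ≡ 1 (mod 4), exponent 1; 97 ≡ 1 (mod 4), exponent 1.
All primes ≡ 3 (mod 4) appear to even exponent (or don't appear), so by the two-squares theorem n IS expressible as a sum of two squares.
Step 3: Build a representation. Group n = k² · m with k = 4 and m = 41 · 97 = 3977 (a product of primes ≡ 1 (mod 4)); a representation of m scales to one of n via (k·x)² + (k·y)² = k²(x² + y²). Each prime p ≡ 1 (mod 4) is itself a sum of two squares; find a² by testing p − a² for a perfect square:
  41: 41 − 1² = 40, 41 − 2² = 37, 41 − 3² = 32, 41 − 4² = 25 = 5² ⇒ 41 = 4² + 5².
  97: 97 − 1² = 96, 97 − 2² = 93, 97 − 3² = 88, 97 − 4² = 81 = 9² ⇒ 97 = 4² + 9².
  Combine using the Brahmagupta–Fibonacci identity (a² + b²)(c² + d²) = (ac − bd)² + (ad + bc)² = (ac + bd)² + (ad − bc)²:
  41 · 97 = 3977: from (4² + 5²)(4² + 9²), take (4·4 − 5·9, 4·9 + 5·4) = (16 − 45, 36 + 20) = (-29, 56); dropping signs (only squares matter) gives (29, 56); check 29² + 56² = 841 + 3136 = 3977 ✓.
  Scale by k = 4: (4·29, 4·56) = (116, 224).
Step 4: Order so x ≤ y and verify: 116² + 224² = 13456 + 50176 = 63632 = n. ✓

n = 63632 = 116² + 224² (one valid representation with x ≤ y).


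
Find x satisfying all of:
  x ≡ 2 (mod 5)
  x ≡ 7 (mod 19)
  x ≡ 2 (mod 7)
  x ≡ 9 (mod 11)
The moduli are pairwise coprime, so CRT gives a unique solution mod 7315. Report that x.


Product of moduli M = 5 · 19 · 7 · 11 = 7315.
Merge one congruence at a time:
  Start: x ≡ 2 (mod 5).
  Combine with x ≡ 7 (mod 19); new modulus lcm = 95.
    Write x = 2 + 5·t and substitute into x ≡ 7 (mod 19): 5·t ≡ 7 − 2 = 5 (mod 19).
    The inverse of 5 mod 19 is 4 (since 5·4 = 20 = 1·19 + 1), so t ≡ 4·5 = 20 ≡ 1 (mod 19).
    Then x = 2 + 5·1 = 7, valid modulo lcm(5, 19) = 95: x ≡ 7 (mod 95).
  Combine with x ≡ 2 (mod 7); new modulus lcm = 665.
    Write x = 7 + 95·t and substitute into x ≡ 2 (mod 7): 95·t ≡ 2 − 7 = -5 (mod 7).
    Reduce coefficients mod 7: 4·t ≡ 2 (mod 7).
    The inverse of 4 mod 7 is 2 (since 4·2 = 8 = 1·7 + 1), so t ≡ 2·2 = 4 ≡ 4 (mod 7).
    Then x = 7 + 95·4 = 387, valid modulo lcm(95, 7) = 665: x ≡ 387 (mod 665).
  Combine with x ≡ 9 (mod 11); new modulus lcm = 7315.
    Write x = 387 + 665·t and substitute into x ≡ 9 (mod 11): 665·t ≡ 9 − 387 = -378 (mod 11).
    Reduce coefficients mod 11: 5·t ≡ 7 (mod 11).
    The inverse of 5 mod 11 is 9 (since 5·9 = 45 = 4·11 + 1), so t ≡ 9·7 = 63 ≡ 8 (mod 11).
    Then x = 387 + 665·8 = 5707, valid modulo lcm(665, 11) = 7315: x ≡ 5707 (mod 7315).
Verify against each original: 5707 mod 5 = 2, 5707 mod 19 = 7, 5707 mod 7 = 2, 5707 mod 11 = 9.

x ≡ 5707 (mod 7315).


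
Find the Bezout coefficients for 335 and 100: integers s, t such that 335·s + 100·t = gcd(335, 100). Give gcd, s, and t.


Euclidean algorithm on (335, 100) — divide until remainder is 0:
  335 = 3 · 100 + 35
  100 = 2 · 35 + 30
  35 = 1 · 30 + 5
  30 = 6 · 5 + 0
gcd(335, 100) = 5.
Track Bezout coefficients alongside the remainders: start with r₀ = 335 = a·1 + b·0 (s = 1, t = 0) and r₁ = 100 = a·0 + b·1 (s = 0, t = 1); each new remainder r_{k+1} = r_{k-1} − q_k·r_k inherits s_{k+1} = s_{k-1} − q_k·s_k, t_{k+1} = t_{k-1} − q_k·t_k, so r_k = a·s_k + b·t_k at every step:
  q = 3: r = 35, s = 1 − 3·0 = 1, t = 0 − 3·1 = -3  (check: 335·1 + 100·(-3) = 35)
  q = 2: r = 30, s = 0 − 2·1 = -2, t = 1 − 2·(-3) = 7  (check: 335·(-2) + 100·7 = 30)
  q = 1: r = 5, s = 1 − 1·(-2) = 3, t = -3 − 1·7 = -10  (check: 335·3 + 100·(-10) = 5)
The row with r = 5 (the gcd) gives the Bezout coefficients s = 3, t = -10.
Result: 335 · (3) + 100 · (-10) = 5.

gcd(335, 100) = 5; s = 3, t = -10 (check: 335·3 + 100·(-10) = 5).


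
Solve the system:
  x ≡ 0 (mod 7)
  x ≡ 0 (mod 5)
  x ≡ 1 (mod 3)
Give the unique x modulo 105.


Moduli 7, 5, 3 are pairwise coprime; by CRT there is a unique solution modulo M = 7 · 5 · 3 = 105.
Solve pairwise, accumulating the modulus:
  Start with x ≡ 0 (mod 7).
  Combine with x ≡ 0 (mod 5): since gcd(7, 5) = 1, we get a unique residue mod 35.
    Write x = 0 + 7·t and substitute into x ≡ 0 (mod 5): 7·t ≡ 0 − 0 = 0 (mod 5).
    Reduce coefficients mod 5: 2·t ≡ 0 (mod 5).
    The inverse of 2 mod 5 is 3 (since 2·3 = 6 = 1·5 + 1), so t ≡ 3·0 = 0 ≡ 0 (mod 5).
    Then x = 0 + 7·0 = 0, valid modulo lcm(7, 5) = 35: x ≡ 0 (mod 35).
  Combine with x ≡ 1 (mod 3): since gcd(35, 3) = 1, we get a unique residue mod 105.
    Write x = 0 + 35·t and substitute into x ≡ 1 (mod 3): 35·t ≡ 1 − 0 = 1 (mod 3).
    Reduce coefficients mod 3: 2·t ≡ 1 (mod 3).
    The inverse of 2 mod 3 is 2 (since 2·2 = 4 = 1·3 + 1), so t ≡ 2·1 = 2 ≡ 2 (mod 3).
    Then x = 0 + 35·2 = 70, valid modulo lcm(35, 3) = 105: x ≡ 70 (mod 105).
Verify: 70 mod 7 = 0 ✓, 70 mod 5 = 0 ✓, 70 mod 3 = 1 ✓.

x ≡ 70 (mod 105).


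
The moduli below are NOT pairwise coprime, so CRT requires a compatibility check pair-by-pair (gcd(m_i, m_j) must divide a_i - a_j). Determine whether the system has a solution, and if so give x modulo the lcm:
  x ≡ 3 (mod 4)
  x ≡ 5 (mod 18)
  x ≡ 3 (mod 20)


Moduli 4, 18, 20 are not pairwise coprime, so CRT works modulo lcm(m_i) when all pairwise compatibility conditions hold.
Pairwise compatibility: gcd(m_i, m_j) must divide a_i - a_j for every pair.
Merge one congruence at a time:
  Start: x ≡ 3 (mod 4).
  Combine with x ≡ 5 (mod 18): gcd(4, 18) = 2; 5 - 3 = 2, which IS divisible by 2, so compatible.
    Write x = 3 + 4·t and substitute into x ≡ 5 (mod 18): 4·t ≡ 5 − 3 = 2 (mod 18).
    Divide the congruence (and modulus) by g = 2: 2·t ≡ 1 (mod 9).
    The inverse of 2 mod 9 is 5 (since 2·5 = 10 = 1·9 + 1), so t ≡ 5·1 = 5 ≡ 5 (mod 9).
    Then x = 3 + 4·5 = 23, valid modulo lcm(4, 18) = 36: x ≡ 23 (mod 36).
  Combine with x ≡ 3 (mod 20): gcd(36, 20) = 4; 3 - 23 = -20, which IS divisible by 4, so compatible.
    Write x = 23 + 36·t and substitute into x ≡ 3 (mod 20): 36·t ≡ 3 − 23 = -20 (mod 20).
    Divide the congruence (and modulus) by g = 4: 9·t ≡ -5 (mod 5).
    Reduce coefficients mod 5: 4·t ≡ 0 (mod 5).
    The inverse of 4 mod 5 is 4 (since 4·4 = 16 = 3·5 + 1), so t ≡ 4·0 = 0 ≡ 0 (mod 5).
    Then x = 23 + 36·0 = 23, valid modulo lcm(36, 20) = 180: x ≡ 23 (mod 180).
Verify: 23 mod 4 = 3, 23 mod 18 = 5, 23 mod 20 = 3.

x ≡ 23 (mod 180).


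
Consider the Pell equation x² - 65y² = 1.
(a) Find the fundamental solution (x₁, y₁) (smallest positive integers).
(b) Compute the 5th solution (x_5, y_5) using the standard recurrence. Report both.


Step 1: Find the fundamental solution (x₁, y₁) of x² - 65y² = 1.
  Expand √65 as a continued fraction. a₀ = ⌊√65⌋ = 8; iterate m_{k+1} = d_k·a_k − m_k, d_{k+1} = (65 − m_{k+1}²)/d_k, a_{k+1} = ⌊(a₀ + m_{k+1})/d_{k+1}⌋ (starting m₀ = 0, d₀ = 1), with convergents p_k = a_k·p_{k-1} + p_{k-2}, q_k = a_k·q_{k-1} + q_{k-2} (p₋₁ = 1, q₋₁ = 0):
  k = 0: a₀ = 8; p₀/q₀ = 8/1; p₀² − 65·q₀² = 64 − 65 = -1.
  k = 1: m = 8, d = 1, a = ⌊(8 + 8)/1⌋ = 16; p/q = (16·8 + 1)/(16·1 + 0) = 129/16; p² − 65·q² = 16641 − 16640 = 1.
  The first convergent with p² − 65·q² = 1 gives the fundamental solution (x₁, y₁) = (129, 16).
Step 2: Apply the recurrence (x_{n+1}, y_{n+1}) = (x₁x_n + 65y₁y_n, x₁y_n + y₁x_n) repeatedly.
  From (x_1, y_1) = (129, 16): x_2 = 129·129 + 65·16·16 = 33281; y_2 = 129·16 + 16·129 = 4128.
  From (x_2, y_2) = (33281, 4128): x_3 = 129·33281 + 65·16·4128 = 8586369; y_3 = 129·4128 + 16·33281 = 1065008.
  From (x_3, y_3) = (8586369, 1065008): x_4 = 129·8586369 + 65·16·1065008 = 2215249921; y_4 = 129·1065008 + 16·8586369 = 274767936.
  From (x_4, y_4) = (2215249921, 274767936): x_5 = 129·2215249921 + 65·16·274767936 = 571525893249; y_5 = 129·274767936 + 16·2215249921 = 70889062480.
Step 3: Verify x_5² - 65·y_5² = 326641846654067343776001 - 326641846654067343776000 = 1 (should be 1). ✓

(x_1, y_1) = (129, 16); (x_5, y_5) = (571525893249, 70889062480).


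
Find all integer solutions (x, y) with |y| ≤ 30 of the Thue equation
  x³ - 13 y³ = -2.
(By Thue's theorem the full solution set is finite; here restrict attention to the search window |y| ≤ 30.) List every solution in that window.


The equation is x³ - 13y³ = -2. For fixed y, x³ = 13·y³ − 2, so a solution requires the RHS to be a perfect cube.
Strategy: iterate y from -30 to 30, compute RHS = 13·y³ − 2, and check whether it is a (positive or negative) perfect cube.
Check small values of y:
  y = 0: RHS = -2 is not a perfect cube.
  y = 1: RHS = 11 is not a perfect cube.
  y = -1: RHS = -15 is not a perfect cube.
  y = 2: RHS = 102 is not a perfect cube.
  y = -2: RHS = -106 is not a perfect cube.
  y = 3: RHS = 349 is not a perfect cube.
  y = -3: RHS = -353 is not a perfect cube.
Continuing the search up to |y| = 30 finds no solutions either.
No (x, y) in the scanned range satisfies the equation.

No integer solutions with |y| ≤ 30.


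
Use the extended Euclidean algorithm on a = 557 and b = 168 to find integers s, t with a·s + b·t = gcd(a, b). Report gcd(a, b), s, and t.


Euclidean algorithm on (557, 168) — divide until remainder is 0:
  557 = 3 · 168 + 53
  168 = 3 · 53 + 9
  53 = 5 · 9 + 8
  9 = 1 · 8 + 1
  8 = 8 · 1 + 0
gcd(557, 168) = 1.
Track Bezout coefficients alongside the remainders: start with r₀ = 557 = a·1 + b·0 (s = 1, t = 0) and r₁ = 168 = a·0 + b·1 (s = 0, t = 1); each new remainder r_{k+1} = r_{k-1} − q_k·r_k inherits s_{k+1} = s_{k-1} − q_k·s_k, t_{k+1} = t_{k-1} − q_k·t_k, so r_k = a·s_k + b·t_k at every step:
  q = 3: r = 53, s = 1 − 3·0 = 1, t = 0 − 3·1 = -3  (check: 557·1 + 168·(-3) = 53)
  q = 3: r = 9, s = 0 − 3·1 = -3, t = 1 − 3·(-3) = 10  (check: 557·(-3) + 168·10 = 9)
  q = 5: r = 8, s = 1 − 5·(-3) = 16, t = -3 − 5·10 = -53  (check: 557·16 + 168·(-53) = 8)
  q = 1: r = 1, s = -3 − 1·16 = -19, t = 10 − 1·(-53) = 63  (check: 557·(-19) + 168·63 = 1)
The row with r = 1 (the gcd) gives the Bezout coefficients s = -19, t = 63.
Result: 557 · (-19) + 168 · (63) = 1.

gcd(557, 168) = 1; s = -19, t = 63 (check: 557·(-19) + 168·63 = 1).


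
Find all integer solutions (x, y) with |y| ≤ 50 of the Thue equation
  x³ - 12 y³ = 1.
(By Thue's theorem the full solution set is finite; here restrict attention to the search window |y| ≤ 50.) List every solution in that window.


The equation is x³ - 12y³ = 1. For fixed y, x³ = 12·y³ + 1, so a solution requires the RHS to be a perfect cube.
Strategy: iterate y from -50 to 50, compute RHS = 12·y³ + 1, and check whether it is a (positive or negative) perfect cube.
Check small values of y:
  y = 0: RHS = 1 = (1)³ ⇒ x = 1 works.
  y = 1: RHS = 13 is not a perfect cube.
  y = -1: RHS = -11 is not a perfect cube.
  y = 2: RHS = 97 is not a perfect cube.
  y = -2: RHS = -95 is not a perfect cube.
  y = 3: RHS = 325 is not a perfect cube.
  y = -3: RHS = -323 is not a perfect cube.
Continuing the search up to |y| = 50 finds no further solutions beyond those listed.
Collected solutions: (1, 0).

Solutions (with |y| ≤ 50): (1, 0).


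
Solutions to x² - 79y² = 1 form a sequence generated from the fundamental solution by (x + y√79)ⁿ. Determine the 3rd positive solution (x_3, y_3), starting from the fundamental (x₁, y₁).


Step 1: Find the fundamental solution (x₁, y₁) of x² - 79y² = 1.
  Expand √79 as a continued fraction. a₀ = ⌊√79⌋ = 8; iterate m_{k+1} = d_k·a_k − m_k, d_{k+1} = (79 − m_{k+1}²)/d_k, a_{k+1} = ⌊(a₀ + m_{k+1})/d_{k+1}⌋ (starting m₀ = 0, d₀ = 1), with convergents p_k = a_k·p_{k-1} + p_{k-2}, q_k = a_k·q_{k-1} + q_{k-2} (p₋₁ = 1, q₋₁ = 0):
  k = 0: a₀ = 8; p₀/q₀ = 8/1; p₀² − 79·q₀² = 64 − 79 = -15.
  k = 1: m = 8, d = 15, a = ⌊(8 + 8)/15⌋ = 1; p/q = (1·8 + 1)/(1·1 + 0) = 9/1; p² − 79·q² = 81 − 79 = 2.
  k = 2: m = 7, d = 2, a = ⌊(8 + 7)/2⌋ = 7; p/q = (7·9 + 8)/(7·1 + 1) = 71/8; p² − 79·q² = 5041 − 5056 = -15.
  k = 3: m = 7, d = 15, a = ⌊(8 + 7)/15⌋ = 1; p/q = (1·71 + 9)/(1·8 + 1) = 80/9; p² − 79·q² = 6400 − 6399 = 1.
  The first convergent with p² − 79·q² = 1 gives the fundamental solution (x₁, y₁) = (80, 9).
Step 2: Apply the recurrence (x_{n+1}, y_{n+1}) = (x₁x_n + 79y₁y_n, x₁y_n + y₁x_n) repeatedly.
  From (x_1, y_1) = (80, 9): x_2 = 80·80 + 79·9·9 = 12799; y_2 = 80·9 + 9·80 = 1440.
  From (x_2, y_2) = (12799, 1440): x_3 = 80·12799 + 79·9·1440 = 2047760; y_3 = 80·1440 + 9·12799 = 230391.
Step 3: Verify x_3² - 79·y_3² = 4193321017600 - 4193321017599 = 1 (should be 1). ✓

(x_1, y_1) = (80, 9); (x_3, y_3) = (2047760, 230391).


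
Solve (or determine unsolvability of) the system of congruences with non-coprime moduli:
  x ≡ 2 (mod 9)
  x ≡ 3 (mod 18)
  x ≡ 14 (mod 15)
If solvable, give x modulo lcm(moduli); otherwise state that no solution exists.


Moduli 9, 18, 15 are not pairwise coprime, so CRT works modulo lcm(m_i) when all pairwise compatibility conditions hold.
Pairwise compatibility: gcd(m_i, m_j) must divide a_i - a_j for every pair.
Merge one congruence at a time:
  Start: x ≡ 2 (mod 9).
  Combine with x ≡ 3 (mod 18): gcd(9, 18) = 9, and 3 - 2 = 1 is NOT divisible by 9.
    ⇒ system is inconsistent (no integer solution).

No solution (the system is inconsistent).


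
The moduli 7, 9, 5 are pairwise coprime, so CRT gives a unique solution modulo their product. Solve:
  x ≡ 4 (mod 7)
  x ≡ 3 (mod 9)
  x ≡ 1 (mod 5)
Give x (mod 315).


Moduli 7, 9, 5 are pairwise coprime; by CRT there is a unique solution modulo M = 7 · 9 · 5 = 315.
Solve pairwise, accumulating the modulus:
  Start with x ≡ 4 (mod 7).
  Combine with x ≡ 3 (mod 9): since gcd(7, 9) = 1, we get a unique residue mod 63.
    Write x = 4 + 7·t and substitute into x ≡ 3 (mod 9): 7·t ≡ 3 − 4 = -1 (mod 9).
    Reduce coefficients mod 9: 7·t ≡ 8 (mod 9).
    The inverse of 7 mod 9 is 4 (since 7·4 = 28 = 3·9 + 1), so t ≡ 4·8 = 32 ≡ 5 (mod 9).
    Then x = 4 + 7·5 = 39, valid modulo lcm(7, 9) = 63: x ≡ 39 (mod 63).
  Combine with x ≡ 1 (mod 5): since gcd(63, 5) = 1, we get a unique residue mod 315.
    Write x = 39 + 63·t and substitute into x ≡ 1 (mod 5): 63·t ≡ 1 − 39 = -38 (mod 5).
    Reduce coefficients mod 5: 3·t ≡ 2 (mod 5).
    The inverse of 3 mod 5 is 2 (since 3·2 = 6 = 1·5 + 1), so t ≡ 2·2 = 4 ≡ 4 (mod 5).
    Then x = 39 + 63·4 = 291, valid modulo lcm(63, 5) = 315: x ≡ 291 (mod 315).
Verify: 291 mod 7 = 4 ✓, 291 mod 9 = 3 ✓, 291 mod 5 = 1 ✓.

x ≡ 291 (mod 315).


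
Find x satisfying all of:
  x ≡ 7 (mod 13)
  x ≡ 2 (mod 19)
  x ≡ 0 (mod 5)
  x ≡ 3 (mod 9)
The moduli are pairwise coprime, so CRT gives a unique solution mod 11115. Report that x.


Product of moduli M = 13 · 19 · 5 · 9 = 11115.
Merge one congruence at a time:
  Start: x ≡ 7 (mod 13).
  Combine with x ≡ 2 (mod 19); new modulus lcm = 247.
    Write x = 7 + 13·t and substitute into x ≡ 2 (mod 19): 13·t ≡ 2 − 7 = -5 (mod 19).
    Reduce coefficients mod 19: 13·t ≡ 14 (mod 19).
    The inverse of 13 mod 19 is 3 (since 13·3 = 39 = 2·19 + 1), so t ≡ 3·14 = 42 ≡ 4 (mod 19).
    Then x = 7 + 13·4 = 59, valid modulo lcm(13, 19) = 247: x ≡ 59 (mod 247).
  Combine with x ≡ 0 (mod 5); new modulus lcm = 1235.
    Write x = 59 + 247·t and substitute into x ≡ 0 (mod 5): 247·t ≡ 0 − 59 = -59 (mod 5).
    Reduce coefficients mod 5: 2·t ≡ 1 (mod 5).
    The inverse of 2 mod 5 is 3 (since 2·3 = 6 = 1·5 + 1), so t ≡ 3·1 = 3 ≡ 3 (mod 5).
    Then x = 59 + 247·3 = 800, valid modulo lcm(247, 5) = 1235: x ≡ 800 (mod 1235).
  Combine with x ≡ 3 (mod 9); new modulus lcm = 11115.
    Write x = 800 + 1235·t and substitute into x ≡ 3 (mod 9): 1235·t ≡ 3 − 800 = -797 (mod 9).
    Reduce coefficients mod 9: 2·t ≡ 4 (mod 9).
    The inverse of 2 mod 9 is 5 (since 2·5 = 10 = 1·9 + 1), so t ≡ 5·4 = 20 ≡ 2 (mod 9).
    Then x = 800 + 1235·2 = 3270, valid modulo lcm(1235, 9) = 11115: x ≡ 3270 (mod 11115).
Verify against each original: 3270 mod 13 = 7, 3270 mod 19 = 2, 3270 mod 5 = 0, 3270 mod 9 = 3.

x ≡ 3270 (mod 11115).


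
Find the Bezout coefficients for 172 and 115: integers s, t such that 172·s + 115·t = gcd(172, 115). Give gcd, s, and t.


Euclidean algorithm on (172, 115) — divide until remainder is 0:
  172 = 1 · 115 + 57
  115 = 2 · 57 + 1
  57 = 57 · 1 + 0
gcd(172, 115) = 1.
Track Bezout coefficients alongside the remainders: start with r₀ = 172 = a·1 + b·0 (s = 1, t = 0) and r₁ = 115 = a·0 + b·1 (s = 0, t = 1); each new remainder r_{k+1} = r_{k-1} − q_k·r_k inherits s_{k+1} = s_{k-1} − q_k·s_k, t_{k+1} = t_{k-1} − q_k·t_k, so r_k = a·s_k + b·t_k at every step:
  q = 1: r = 57, s = 1 − 1·0 = 1, t = 0 − 1·1 = -1  (check: 172·1 + 115·(-1) = 57)
  q = 2: r = 1, s = 0 − 2·1 = -2, t = 1 − 2·(-1) = 3  (check: 172·(-2) + 115·3 = 1)
The row with r = 1 (the gcd) gives the Bezout coefficients s = -2, t = 3.
Result: 172 · (-2) + 115 · (3) = 1.

gcd(172, 115) = 1; s = -2, t = 3 (check: 172·(-2) + 115·3 = 1).


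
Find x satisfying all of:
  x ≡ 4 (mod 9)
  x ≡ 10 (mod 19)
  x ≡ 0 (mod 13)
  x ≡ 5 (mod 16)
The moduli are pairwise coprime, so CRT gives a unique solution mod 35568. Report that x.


Product of moduli M = 9 · 19 · 13 · 16 = 35568.
Merge one congruence at a time:
  Start: x ≡ 4 (mod 9).
  Combine with x ≡ 10 (mod 19); new modulus lcm = 171.
    Write x = 4 + 9·t and substitute into x ≡ 10 (mod 19): 9·t ≡ 10 − 4 = 6 (mod 19).
    The inverse of 9 mod 19 is 17 (since 9·17 = 153 = 8·19 + 1), so t ≡ 17·6 = 102 ≡ 7 (mod 19).
    Then x = 4 + 9·7 = 67, valid modulo lcm(9, 19) = 171: x ≡ 67 (mod 171).
  Combine with x ≡ 0 (mod 13); new modulus lcm = 2223.
    Write x = 67 + 171·t and substitute into x ≡ 0 (mod 13): 171·t ≡ 0 − 67 = -67 (mod 13).
    Reduce coefficients mod 13: 2·t ≡ 11 (mod 13).
    The inverse of 2 mod 13 is 7 (since 2·7 = 14 = 1·13 + 1), so t ≡ 7·11 = 77 ≡ 12 (mod 13).
    Then x = 67 + 171·12 = 2119, valid modulo lcm(171, 13) = 2223: x ≡ 2119 (mod 2223).
  Combine with x ≡ 5 (mod 16); new modulus lcm = 35568.
    Write x = 2119 + 2223·t and substitute into x ≡ 5 (mod 16): 2223·t ≡ 5 − 2119 = -2114 (mod 16).
    Reduce coefficients mod 16: 15·t ≡ 14 (mod 16).
    The inverse of 15 mod 16 is 15 (since 15·15 = 225 = 14·16 + 1), so t ≡ 15·14 = 210 ≡ 2 (mod 16).
    Then x = 2119 + 2223·2 = 6565, valid modulo lcm(2223, 16) = 35568: x ≡ 6565 (mod 35568).
Verify against each original: 6565 mod 9 = 4, 6565 mod 19 = 10, 6565 mod 13 = 0, 6565 mod 16 = 5.

x ≡ 6565 (mod 35568).


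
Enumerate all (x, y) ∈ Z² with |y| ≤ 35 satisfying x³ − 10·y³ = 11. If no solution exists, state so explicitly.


The equation is x³ - 10y³ = 11. For fixed y, x³ = 10·y³ + 11, so a solution requires the RHS to be a perfect cube.
Strategy: iterate y from -35 to 35, compute RHS = 10·y³ + 11, and check whether it is a (positive or negative) perfect cube.
Check small values of y:
  y = 0: RHS = 11 is not a perfect cube.
  y = 1: RHS = 21 is not a perfect cube.
  y = -1: RHS = 1 = (1)³ ⇒ x = 1 works.
  y = 2: RHS = 91 is not a perfect cube.
  y = -2: RHS = -69 is not a perfect cube.
  y = 3: RHS = 281 is not a perfect cube.
  y = -3: RHS = -259 is not a perfect cube.
Continuing the search up to |y| = 35 finds no further solutions beyond those listed.
Collected solutions: (1, -1).

Solutions (with |y| ≤ 35): (1, -1).


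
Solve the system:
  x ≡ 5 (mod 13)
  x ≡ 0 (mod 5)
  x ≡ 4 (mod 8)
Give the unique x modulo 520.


Moduli 13, 5, 8 are pairwise coprime; by CRT there is a unique solution modulo M = 13 · 5 · 8 = 520.
Solve pairwise, accumulating the modulus:
  Start with x ≡ 5 (mod 13).
  Combine with x ≡ 0 (mod 5): since gcd(13, 5) = 1, we get a unique residue mod 65.
    Write x = 5 + 13·t and substitute into x ≡ 0 (mod 5): 13·t ≡ 0 − 5 = -5 (mod 5).
    Reduce coefficients mod 5: 3·t ≡ 0 (mod 5).
    The inverse of 3 mod 5 is 2 (since 3·2 = 6 = 1·5 + 1), so t ≡ 2·0 = 0 ≡ 0 (mod 5).
    Then x = 5 + 13·0 = 5, valid modulo lcm(13, 5) = 65: x ≡ 5 (mod 65).
  Combine with x ≡ 4 (mod 8): since gcd(65, 8) = 1, we get a unique residue mod 520.
    Write x = 5 + 65·t and substitute into x ≡ 4 (mod 8): 65·t ≡ 4 − 5 = -1 (mod 8).
    Reduce coefficients mod 8: 1·t ≡ 7 (mod 8).
    So t ≡ 7 (mod 8).
    Then x = 5 + 65·7 = 460, valid modulo lcm(65, 8) = 520: x ≡ 460 (mod 520).
Verify: 460 mod 13 = 5 ✓, 460 mod 5 = 0 ✓, 460 mod 8 = 4 ✓.

x ≡ 460 (mod 520).


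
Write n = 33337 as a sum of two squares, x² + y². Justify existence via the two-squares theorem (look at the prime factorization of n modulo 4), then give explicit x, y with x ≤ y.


Step 1: Factor n = 33337 = 17 · 37 · 53.
Step 2: Check the mod-4 condition on each prime factor: 17 ≡ 1 (mod 4), exponent 1; 37 ≡ 1 (mod 4), exponent 1; 53 ≡ 1 (mod 4), exponent 1.
All primes ≡ 3 (mod 4) appear to even exponent (or don't appear), so by the two-squares theorem n IS expressible as a sum of two squares.
Step 3: Build a representation. Here n = 17 · 37 · 53 is a product of primes ≡ 1 (mod 4). Each prime p ≡ 1 (mod 4) is itself a sum of two squares; find a² by testing p − a² for a perfect square:
  17: 17 − 1² = 16 = 4² ⇒ 17 = 1² + 4².
  37: 37 − 1² = 36 = 6² ⇒ 37 = 1² + 6².
  53: 53 − 1² = 52, 53 − 2² = 49 = 7² ⇒ 53 = 2² + 7².
  Combine using the Brahmagupta–Fibonacci identity (a² + b²)(c² + d²) = (ac − bd)² + (ad + bc)² = (ac + bd)² + (ad − bc)²:
  17 · 37 = 629: from (1² + 4²)(1² + 6²), take (1·1 − 4·6, 1·6 + 4·1) = (1 − 24, 6 + 4) = (-23, 10); dropping signs (only squares matter) gives (23, 10); check 23² + 10² = 529 + 100 = 629 ✓.
  629 · 53 = 33337: from (23² + 10²)(2² + 7²), take (23·2 − 10·7, 23·7 + 10·2) = (46 − 70, 161 + 20) = (-24, 181); dropping signs (only squares matter) gives (24, 181); check 24² + 181² = 576 + 32761 = 33337 ✓.
Step 4: Order so x ≤ y and verify: 24² + 181² = 576 + 32761 = 33337 = n. ✓

n = 33337 = 24² + 181² (one valid representation with x ≤ y).


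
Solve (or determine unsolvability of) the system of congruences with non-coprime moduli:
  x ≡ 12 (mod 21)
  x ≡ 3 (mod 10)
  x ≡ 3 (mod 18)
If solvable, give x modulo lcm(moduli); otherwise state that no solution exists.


Moduli 21, 10, 18 are not pairwise coprime, so CRT works modulo lcm(m_i) when all pairwise compatibility conditions hold.
Pairwise compatibility: gcd(m_i, m_j) must divide a_i - a_j for every pair.
Merge one congruence at a time:
  Start: x ≡ 12 (mod 21).
  Combine with x ≡ 3 (mod 10): gcd(21, 10) = 1; 3 - 12 = -9, which IS divisible by 1, so compatible.
    Write x = 12 + 21·t and substitute into x ≡ 3 (mod 10): 21·t ≡ 3 − 12 = -9 (mod 10).
    Reduce coefficients mod 10: 1·t ≡ 1 (mod 10).
    So t ≡ 1 (mod 10).
    Then x = 12 + 21·1 = 33, valid modulo lcm(21, 10) = 210: x ≡ 33 (mod 210).
  Combine with x ≡ 3 (mod 18): gcd(210, 18) = 6; 3 - 33 = -30, which IS divisible by 6, so compatible.
    Write x = 33 + 210·t and substitute into x ≡ 3 (mod 18): 210·t ≡ 3 − 33 = -30 (mod 18).
    Divide the congruence (and modulus) by g = 6: 35·t ≡ -5 (mod 3).
    Reduce coefficients mod 3: 2·t ≡ 1 (mod 3).
    The inverse of 2 mod 3 is 2 (since 2·2 = 4 = 1·3 + 1), so t ≡ 2·1 = 2 ≡ 2 (mod 3).
    Then x = 33 + 210·2 = 453, valid modulo lcm(210, 18) = 630: x ≡ 453 (mod 630).
Verify: 453 mod 21 = 12, 453 mod 10 = 3, 453 mod 18 = 3.

x ≡ 453 (mod 630).


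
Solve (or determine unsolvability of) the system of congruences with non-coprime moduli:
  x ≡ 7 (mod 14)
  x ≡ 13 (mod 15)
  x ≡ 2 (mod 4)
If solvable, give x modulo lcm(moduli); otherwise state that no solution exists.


Moduli 14, 15, 4 are not pairwise coprime, so CRT works modulo lcm(m_i) when all pairwise compatibility conditions hold.
Pairwise compatibility: gcd(m_i, m_j) must divide a_i - a_j for every pair.
Merge one congruence at a time:
  Start: x ≡ 7 (mod 14).
  Combine with x ≡ 13 (mod 15): gcd(14, 15) = 1; 13 - 7 = 6, which IS divisible by 1, so compatible.
    Write x = 7 + 14·t and substitute into x ≡ 13 (mod 15): 14·t ≡ 13 − 7 = 6 (mod 15).
    The inverse of 14 mod 15 is 14 (since 14·14 = 196 = 13·15 + 1), so t ≡ 14·6 = 84 ≡ 9 (mod 15).
    Then x = 7 + 14·9 = 133, valid modulo lcm(14, 15) = 210: x ≡ 133 (mod 210).
  Combine with x ≡ 2 (mod 4): gcd(210, 4) = 2, and 2 - 133 = -131 is NOT divisible by 2.
    ⇒ system is inconsistent (no integer solution).

No solution (the system is inconsistent).


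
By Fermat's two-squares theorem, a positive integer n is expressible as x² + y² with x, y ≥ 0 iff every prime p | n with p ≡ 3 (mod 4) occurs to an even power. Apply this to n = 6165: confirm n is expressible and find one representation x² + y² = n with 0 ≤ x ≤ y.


Step 1: Factor n = 6165 = 3^2 · 5 · 137.
Step 2: Check the mod-4 condition on each prime factor: 3 ≡ 3 (mod 4), exponent 2 (must be even); 5 ≡ 1 (mod 4), exponent 1; 137 ≡ 1 (mod 4), exponent 1.
All primes ≡ 3 (mod 4) appear to even exponent (or don't appear), so by the two-squares theorem n IS expressible as a sum of two squares.
Step 3: Build a representation. Group n = k² · m with k = 3 and m = 5 · 137 = 685 (a product of primes ≡ 1 (mod 4)); a representation of m scales to one of n via (k·x)² + (k·y)² = k²(x² + y²). Each prime p ≡ 1 (mod 4) is itself a sum of two squares; find a² by testing p − a² for a perfect square:
  5: 5 − 1² = 4 = 2² ⇒ 5 = 1² + 2².
  137: 137 − 1² = 136, 137 − 2² = 133, 137 − 3² = 128, 137 − 4² = 121 = 11² ⇒ 137 = 4² + 11².
  Combine using the Brahmagupta–Fibonacci identity (a² + b²)(c² + d²) = (ac − bd)² + (ad + bc)² = (ac + bd)² + (ad − bc)²:
  5 · 137 = 685: from (1² + 2²)(4² + 11²), take (1·4 − 2·11, 1·11 + 2·4) = (4 − 22, 11 + 8) = (-18, 19); dropping signs (only squares matter) gives (18, 19); check 18² + 19² = 324 + 361 = 685 ✓.
  Scale by k = 3: (3·18, 3·19) = (54, 57).
Step 4: Order so x ≤ y and verify: 54² + 57² = 2916 + 3249 = 6165 = n. ✓

n = 6165 = 54² + 57² (one valid representation with x ≤ y).


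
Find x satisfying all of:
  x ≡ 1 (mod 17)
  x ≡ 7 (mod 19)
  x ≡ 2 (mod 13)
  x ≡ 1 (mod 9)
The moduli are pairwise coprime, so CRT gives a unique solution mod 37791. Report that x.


Product of moduli M = 17 · 19 · 13 · 9 = 37791.
Merge one congruence at a time:
  Start: x ≡ 1 (mod 17).
  Combine with x ≡ 7 (mod 19); new modulus lcm = 323.
    Write x = 1 + 17·t and substitute into x ≡ 7 (mod 19): 17·t ≡ 7 − 1 = 6 (mod 19).
    The inverse of 17 mod 19 is 9 (since 17·9 = 153 = 8·19 + 1), so t ≡ 9·6 = 54 ≡ 16 (mod 19).
    Then x = 1 + 17·16 = 273, valid modulo lcm(17, 19) = 323: x ≡ 273 (mod 323).
  Combine with x ≡ 2 (mod 13); new modulus lcm = 4199.
    Write x = 273 + 323·t and substitute into x ≡ 2 (mod 13): 323·t ≡ 2 − 273 = -271 (mod 13).
    Reduce coefficients mod 13: 11·t ≡ 2 (mod 13).
    The inverse of 11 mod 13 is 6 (since 11·6 = 66 = 5·13 + 1), so t ≡ 6·2 = 12 ≡ 12 (mod 13).
    Then x = 273 + 323·12 = 4149, valid modulo lcm(323, 13) = 4199: x ≡ 4149 (mod 4199).
  Combine with x ≡ 1 (mod 9); new modulus lcm = 37791.
    Write x = 4149 + 4199·t and substitute into x ≡ 1 (mod 9): 4199·t ≡ 1 − 4149 = -4148 (mod 9).
    Reduce coefficients mod 9: 5·t ≡ 1 (mod 9).
    The inverse of 5 mod 9 is 2 (since 5·2 = 10 = 1·9 + 1), so t ≡ 2·1 = 2 ≡ 2 (mod 9).
    Then x = 4149 + 4199·2 = 12547, valid modulo lcm(4199, 9) = 37791: x ≡ 12547 (mod 37791).
Verify against each original: 12547 mod 17 = 1, 12547 mod 19 = 7, 12547 mod 13 = 2, 12547 mod 9 = 1.

x ≡ 12547 (mod 37791).


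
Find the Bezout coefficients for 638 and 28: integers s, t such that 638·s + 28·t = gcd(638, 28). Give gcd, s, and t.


Euclidean algorithm on (638, 28) — divide until remainder is 0:
  638 = 22 · 28 + 22
  28 = 1 · 22 + 6
  22 = 3 · 6 + 4
  6 = 1 · 4 + 2
  4 = 2 · 2 + 0
gcd(638, 28) = 2.
Track Bezout coefficients alongside the remainders: start with r₀ = 638 = a·1 + b·0 (s = 1, t = 0) and r₁ = 28 = a·0 + b·1 (s = 0, t = 1); each new remainder r_{k+1} = r_{k-1} − q_k·r_k inherits s_{k+1} = s_{k-1} − q_k·s_k, t_{k+1} = t_{k-1} − q_k·t_k, so r_k = a·s_k + b·t_k at every step:
  q = 22: r = 22, s = 1 − 22·0 = 1, t = 0 − 22·1 = -22  (check: 638·1 + 28·(-22) = 22)
  q = 1: r = 6, s = 0 − 1·1 = -1, t = 1 − 1·(-22) = 23  (check: 638·(-1) + 28·23 = 6)
  q = 3: r = 4, s = 1 − 3·(-1) = 4, t = -22 − 3·23 = -91  (check: 638·4 + 28·(-91) = 4)
  q = 1: r = 2, s = -1 − 1·4 = -5, t = 23 − 1·(-91) = 114  (check: 638·(-5) + 28·114 = 2)
The row with r = 2 (the gcd) gives the Bezout coefficients s = -5, t = 114.
Result: 638 · (-5) + 28 · (114) = 2.

gcd(638, 28) = 2; s = -5, t = 114 (check: 638·(-5) + 28·114 = 2).


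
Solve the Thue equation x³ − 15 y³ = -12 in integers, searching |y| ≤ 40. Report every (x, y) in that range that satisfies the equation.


The equation is x³ - 15y³ = -12. For fixed y, x³ = 15·y³ − 12, so a solution requires the RHS to be a perfect cube.
Strategy: iterate y from -40 to 40, compute RHS = 15·y³ − 12, and check whether it is a (positive or negative) perfect cube.
Check small values of y:
  y = 0: RHS = -12 is not a perfect cube.
  y = 1: RHS = 3 is not a perfect cube.
  y = -1: RHS = -27 = (-3)³ ⇒ x = -3 works.
  y = 2: RHS = 108 is not a perfect cube.
  y = -2: RHS = -132 is not a perfect cube.
  y = 3: RHS = 393 is not a perfect cube.
  y = -3: RHS = -417 is not a perfect cube.
Continuing the search up to |y| = 40 finds no further solutions beyond those listed.
Collected solutions: (-3, -1).

Solutions (with |y| ≤ 40): (-3, -1).
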